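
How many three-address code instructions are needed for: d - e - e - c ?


Expression: d - e - e - c
Generating three-address code (respecting * over +/- precedence):
  Instruction 1: t1 = d - e
  Instruction 2: t2 = t1 - e
  Instruction 3: t3 = t2 - c
Total instructions: 3

3


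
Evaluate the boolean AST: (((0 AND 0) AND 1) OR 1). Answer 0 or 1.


Step 1: Evaluate inner node
  0 AND 0 = 0
Step 2: Evaluate next node
  0 AND 1 = 0
Step 3: Evaluate root node
  0 OR 1 = 1

1


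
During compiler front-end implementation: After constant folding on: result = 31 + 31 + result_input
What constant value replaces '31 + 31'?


Identifying constant sub-expression:
  Original: result = 31 + 31 + result_input
  31 and 31 are both compile-time constants
  Evaluating: 31 + 31 = 62
  After folding: result = 62 + result_input

62


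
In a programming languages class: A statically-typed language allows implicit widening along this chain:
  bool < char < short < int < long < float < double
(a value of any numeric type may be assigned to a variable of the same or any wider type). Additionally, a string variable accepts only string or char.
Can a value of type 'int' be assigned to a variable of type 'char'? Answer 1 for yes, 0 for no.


Target variable type: char
Source value type: int
Numeric ranks: int=3, char=1
Widening allowed iff rank(source) <= rank(target): 3 <= 1? No
Result: 0

0


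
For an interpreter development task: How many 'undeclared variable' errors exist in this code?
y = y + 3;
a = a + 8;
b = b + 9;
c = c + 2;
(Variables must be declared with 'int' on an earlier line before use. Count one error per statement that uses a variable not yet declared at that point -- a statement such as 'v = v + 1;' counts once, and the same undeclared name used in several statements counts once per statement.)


Scanning code line by line:
  Line 1: use 'y' -> ERROR (undeclared)
  Line 2: use 'a' -> ERROR (undeclared)
  Line 3: use 'b' -> ERROR (undeclared)
  Line 4: use 'c' -> ERROR (undeclared)
Total undeclared variable errors: 4

4


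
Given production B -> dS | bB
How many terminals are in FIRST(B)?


Production: B -> dS | bB
Examining each alternative for leading terminals:
  B -> dS : first terminal = 'd'
  B -> bB : first terminal = 'b'
FIRST(B) = {b, d}
Count: 2

2


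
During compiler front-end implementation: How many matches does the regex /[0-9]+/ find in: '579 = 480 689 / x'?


Pattern: /[0-9]+/ (int literals)
Input: '579 = 480 689 / x'
Scanning for matches:
  Match 1: '579'
  Match 2: '480'
  Match 3: '689'
Total matches: 3

3


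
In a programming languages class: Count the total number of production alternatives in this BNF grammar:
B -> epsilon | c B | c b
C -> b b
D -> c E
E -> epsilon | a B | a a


Counting alternatives per rule:
  B: 3 alternative(s)
  C: 1 alternative(s)
  D: 1 alternative(s)
  E: 3 alternative(s)
Sum: 3 + 1 + 1 + 3 = 8

8


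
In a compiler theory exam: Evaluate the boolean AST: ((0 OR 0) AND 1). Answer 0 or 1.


Step 1: Evaluate inner node
  0 OR 0 = 0
Step 2: Evaluate root node
  0 AND 1 = 0

0


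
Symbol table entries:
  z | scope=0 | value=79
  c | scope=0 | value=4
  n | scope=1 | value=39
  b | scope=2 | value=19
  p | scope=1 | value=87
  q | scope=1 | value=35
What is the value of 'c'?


Searching symbol table for 'c':
  z | scope=0 | value=79
  c | scope=0 | value=4 <- MATCH
  n | scope=1 | value=39
  b | scope=2 | value=19
  p | scope=1 | value=87
  q | scope=1 | value=35
Found 'c' at scope 0 with value 4

4


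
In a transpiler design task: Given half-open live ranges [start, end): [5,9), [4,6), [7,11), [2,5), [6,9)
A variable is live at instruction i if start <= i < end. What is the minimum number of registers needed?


Live ranges:
  Var0: [5, 9)
  Var1: [4, 6)
  Var2: [7, 11)
  Var3: [2, 5)
  Var4: [6, 9)
Sweep-line events (position, delta, active):
  pos=2 start -> active=1
  pos=4 start -> active=2
  pos=5 end -> active=1
  pos=5 start -> active=2
  pos=6 end -> active=1
  pos=6 start -> active=2
  pos=7 start -> active=3
  pos=9 end -> active=2
  pos=9 end -> active=1
  pos=11 end -> active=0
Maximum simultaneous active: 3
Minimum registers needed: 3

3


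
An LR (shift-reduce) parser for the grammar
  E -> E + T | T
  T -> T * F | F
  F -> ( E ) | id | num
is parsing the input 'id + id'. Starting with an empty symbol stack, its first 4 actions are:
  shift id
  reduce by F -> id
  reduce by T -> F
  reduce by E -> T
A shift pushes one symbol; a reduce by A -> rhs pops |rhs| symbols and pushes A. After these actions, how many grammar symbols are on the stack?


Tracking the symbol stack through each action:
  Action 1: shift 'id' : push -> stack = [id] (size 1)
  Action 2: reduce by F -> id : pop 1, push F -> stack = [F] (size 1)
  Action 3: reduce by T -> F : pop 1, push T -> stack = [T] (size 1)
  Action 4: reduce by E -> T : pop 1, push E -> stack = [E] (size 1)
Final stack size: 1

1


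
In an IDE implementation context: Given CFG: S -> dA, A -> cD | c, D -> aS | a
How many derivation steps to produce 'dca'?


Grammar: S -> dA, A -> cD | c, D -> aS | a
Deriving 'dca':
Step 1: S -> dA => dA
Step 2: A -> cD => dcD
Step 3: D -> a => dca
Total derivation steps: 3

3


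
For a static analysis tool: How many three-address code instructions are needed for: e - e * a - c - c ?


Expression: e - e * a - c - c
Generating three-address code (respecting * over +/- precedence):
  Instruction 1: t1 = e * a
  Instruction 2: t2 = e - t1
  Instruction 3: t3 = t2 - c
  Instruction 4: t4 = t3 - c
Total instructions: 4

4


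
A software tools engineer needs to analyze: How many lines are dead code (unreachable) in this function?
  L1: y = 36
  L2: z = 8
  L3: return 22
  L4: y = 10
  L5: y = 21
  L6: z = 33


Analyzing control flow:
  L1: reachable (before return)
  L2: reachable (before return)
  L3: reachable (return statement)
  L4: DEAD (after return at L3)
  L5: DEAD (after return at L3)
  L6: DEAD (after return at L3)
Return at L3, total lines = 6
Dead lines: L4 through L6
Count: 3

3


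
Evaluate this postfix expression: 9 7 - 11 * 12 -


Processing tokens left to right:
Push 9, Push 7
Pop 9 and 7, compute 9 - 7 = 2, push 2
Push 11
Pop 2 and 11, compute 2 * 11 = 22, push 22
Push 12
Pop 22 and 12, compute 22 - 12 = 10, push 10
Stack result: 10

10


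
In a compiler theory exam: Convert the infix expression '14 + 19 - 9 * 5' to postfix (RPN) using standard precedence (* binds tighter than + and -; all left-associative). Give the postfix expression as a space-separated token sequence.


Applying the shunting-yard algorithm:
  Operand 14 -> output
  Push '+' onto operator stack -> op-stack: [+]
  Operand 19 -> output
  See '-' (prec 1); top '+' (prec 1) >= it -> pop '+' to output
  Push '-' onto operator stack -> op-stack: [-]
  Operand 9 -> output
  Push '*' onto operator stack -> op-stack: [-, *]
  Operand 5 -> output
  End of input: pop '*' to output
  End of input: pop '-' to output
Postfix result: 14 19 + 9 5 * -

14 19 + 9 5 * -


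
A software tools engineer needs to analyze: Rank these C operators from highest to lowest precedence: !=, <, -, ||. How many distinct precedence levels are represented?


Looking up precedence for each operator:
  != -> precedence 3
  < -> precedence 4
  - -> precedence 5
  || -> precedence 1
Sorted highest to lowest: -, <, !=, ||
Distinct precedence values: [5, 4, 3, 1]
Number of distinct levels: 4

4


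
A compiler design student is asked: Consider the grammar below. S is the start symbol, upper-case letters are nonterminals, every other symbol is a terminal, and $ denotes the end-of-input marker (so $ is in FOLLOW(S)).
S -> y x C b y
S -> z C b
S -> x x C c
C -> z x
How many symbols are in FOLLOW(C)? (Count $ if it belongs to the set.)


S is the start symbol and does not occur in any rule body, so FOLLOW(S) = {$}.
Examining every occurrence of C in a rule body:
  S -> y x C b y : C is followed by terminal 'b' -> add 'b'
  S -> z C b : C is followed by terminal 'b' -> add 'b' (already in the set)
  S -> x x C c : C is followed by terminal 'c' -> add 'c'
  C -> z x : C does not occur in the body -> contributes nothing
FOLLOW(C) = {b, c}
Count: 2

2


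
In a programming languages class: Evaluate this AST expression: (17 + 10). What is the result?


Expression: (17 + 10)
Evaluating step by step:
  17 + 10 = 27
Result: 27

27


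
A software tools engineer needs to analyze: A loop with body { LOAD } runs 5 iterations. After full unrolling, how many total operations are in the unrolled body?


Loop body operations: LOAD (1 op per iteration)
Unrolling 5 iterations:
  Iteration 1: LOAD (1 ops)
  Iteration 2: LOAD (1 ops)
  Iteration 3: LOAD (1 ops)
  Iteration 4: LOAD (1 ops)
  Iteration 5: LOAD (1 ops)
Total: 5 iterations * 1 ops/iter = 5 operations

5


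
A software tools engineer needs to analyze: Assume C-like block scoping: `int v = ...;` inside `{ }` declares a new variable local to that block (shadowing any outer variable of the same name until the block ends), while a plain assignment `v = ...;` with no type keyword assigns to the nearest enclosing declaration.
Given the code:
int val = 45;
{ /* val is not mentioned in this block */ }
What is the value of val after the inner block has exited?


Analyzing scoping rules:
Outer scope: declares val = 45
Inner block: val is neither redeclared nor assigned -> unchanged
After the block -> 45
Result: 45

45


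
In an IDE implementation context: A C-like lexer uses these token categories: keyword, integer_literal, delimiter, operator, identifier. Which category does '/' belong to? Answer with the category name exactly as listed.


Token: '/'
Checking categories:
  identifier: no
  integer_literal: no
  operator: YES
  keyword: no
  delimiter: no
Category: operator

operator


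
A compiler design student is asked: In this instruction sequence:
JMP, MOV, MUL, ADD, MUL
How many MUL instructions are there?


Scanning instruction sequence for MUL:
  Position 1: JMP
  Position 2: MOV
  Position 3: MUL <- MATCH
  Position 4: ADD
  Position 5: MUL <- MATCH
Matches at positions: [3, 5]
Total MUL count: 2

2


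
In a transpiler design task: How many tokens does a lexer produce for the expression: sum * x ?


Scanning 'sum * x'
Token 1: 'sum' -> identifier
Token 2: '*' -> operator
Token 3: 'x' -> identifier
Total tokens: 3

3


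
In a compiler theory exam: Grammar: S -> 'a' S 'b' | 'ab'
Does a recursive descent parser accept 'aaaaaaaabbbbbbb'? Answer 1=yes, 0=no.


Grammar accepts strings of the form a^n b^n (n >= 1)
Word: 'aaaaaaaabbbbbbb'
Counting: 8 a's and 7 b's
Check: 8 == 7? No
Mismatch: a-count != b-count
Rejected

0


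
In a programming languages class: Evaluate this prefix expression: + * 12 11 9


Parsing prefix expression: + * 12 11 9
Step 1: Innermost operation '* 12 11'
  12 * 11 = 132
Step 2: Outer operation '+ [132] 9'
  132 + 9 = 141

141


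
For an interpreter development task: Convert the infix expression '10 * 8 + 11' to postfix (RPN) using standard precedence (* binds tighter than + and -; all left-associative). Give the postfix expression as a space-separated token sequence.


Applying the shunting-yard algorithm:
  Operand 10 -> output
  Push '*' onto operator stack -> op-stack: [*]
  Operand 8 -> output
  See '+' (prec 1); top '*' (prec 2) >= it -> pop '*' to output
  Push '+' onto operator stack -> op-stack: [+]
  Operand 11 -> output
  End of input: pop '+' to output
Postfix result: 10 8 * 11 +

10 8 * 11 +


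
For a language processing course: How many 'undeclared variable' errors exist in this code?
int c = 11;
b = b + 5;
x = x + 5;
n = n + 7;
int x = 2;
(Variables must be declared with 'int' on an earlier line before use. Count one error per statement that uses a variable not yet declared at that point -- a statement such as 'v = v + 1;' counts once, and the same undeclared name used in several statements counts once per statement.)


Scanning code line by line:
  Line 1: declare 'c' -> declared = ['c']
  Line 2: use 'b' -> ERROR (undeclared)
  Line 3: use 'x' -> ERROR (undeclared)
  Line 4: use 'n' -> ERROR (undeclared)
  Line 5: declare 'x' -> declared = ['c', 'x']
Total undeclared variable errors: 3

3


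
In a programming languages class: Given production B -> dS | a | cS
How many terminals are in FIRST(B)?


Production: B -> dS | a | cS
Examining each alternative for leading terminals:
  B -> dS : first terminal = 'd'
  B -> a : first terminal = 'a'
  B -> cS : first terminal = 'c'
FIRST(B) = {a, c, d}
Count: 3

3


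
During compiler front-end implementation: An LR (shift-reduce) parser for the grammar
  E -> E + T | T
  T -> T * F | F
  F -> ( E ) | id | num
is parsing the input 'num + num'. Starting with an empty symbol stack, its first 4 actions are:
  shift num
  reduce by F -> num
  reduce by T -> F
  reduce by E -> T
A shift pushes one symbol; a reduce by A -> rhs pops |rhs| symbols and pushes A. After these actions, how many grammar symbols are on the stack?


Tracking the symbol stack through each action:
  Action 1: shift 'num' : push -> stack = [num] (size 1)
  Action 2: reduce by F -> num : pop 1, push F -> stack = [F] (size 1)
  Action 3: reduce by T -> F : pop 1, push T -> stack = [T] (size 1)
  Action 4: reduce by E -> T : pop 1, push E -> stack = [E] (size 1)
Final stack size: 1

1


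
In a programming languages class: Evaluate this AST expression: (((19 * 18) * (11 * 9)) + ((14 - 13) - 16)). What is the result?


Expression: (((19 * 18) * (11 * 9)) + ((14 - 13) - 16))
Evaluating step by step:
  19 * 18 = 342
  11 * 9 = 99
  342 * 99 = 33858
  14 - 13 = 1
  1 - 16 = -15
  33858 + -15 = 33843
Result: 33843

33843


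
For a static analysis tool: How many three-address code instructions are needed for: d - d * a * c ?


Expression: d - d * a * c
Generating three-address code (respecting * over +/- precedence):
  Instruction 1: t1 = d * a
  Instruction 2: t2 = t1 * c
  Instruction 3: t3 = d - t2
Total instructions: 3

3


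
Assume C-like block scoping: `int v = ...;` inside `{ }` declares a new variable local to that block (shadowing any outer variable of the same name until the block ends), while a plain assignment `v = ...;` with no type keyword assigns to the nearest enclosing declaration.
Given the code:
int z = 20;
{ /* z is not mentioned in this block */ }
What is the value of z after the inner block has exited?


Analyzing scoping rules:
Outer scope: declares z = 20
Inner block: z is neither redeclared nor assigned -> unchanged
After the block -> 20
Result: 20

20


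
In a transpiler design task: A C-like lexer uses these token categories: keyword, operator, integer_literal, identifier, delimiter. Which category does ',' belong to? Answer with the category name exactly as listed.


Token: ','
Checking categories:
  identifier: no
  integer_literal: no
  operator: no
  keyword: no
  delimiter: YES
Category: delimiter

delimiter


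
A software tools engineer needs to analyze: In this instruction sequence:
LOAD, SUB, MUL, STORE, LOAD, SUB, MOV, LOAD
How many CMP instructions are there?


Scanning instruction sequence for CMP:
  Position 1: LOAD
  Position 2: SUB
  Position 3: MUL
  Position 4: STORE
  Position 5: LOAD
  Position 6: SUB
  Position 7: MOV
  Position 8: LOAD
Matches at positions: []
Total CMP count: 0

0


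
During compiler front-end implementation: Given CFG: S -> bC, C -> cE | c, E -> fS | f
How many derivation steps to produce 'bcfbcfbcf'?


Grammar: S -> bC, C -> cE | c, E -> fS | f
Deriving 'bcfbcfbcf':
Step 1: S -> bC => bC
Step 2: C -> cE => bcE
Step 3: E -> fS => bcfS
Step 4: S -> bC => bcfbC
Step 5: C -> cE => bcfbcE
Step 6: E -> fS => bcfbcfS
Step 7: S -> bC => bcfbcfbC
Step 8: C -> cE => bcfbcfbcE
Step 9: E -> f => bcfbcfbcf
Total derivation steps: 9

9


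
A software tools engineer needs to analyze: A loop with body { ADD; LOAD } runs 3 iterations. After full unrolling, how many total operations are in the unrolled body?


Loop body operations: ADD, LOAD (2 ops per iteration)
Unrolling 3 iterations:
  Iteration 1: ADD, LOAD (2 ops)
  Iteration 2: ADD, LOAD (2 ops)
  Iteration 3: ADD, LOAD (2 ops)
Total: 3 iterations * 2 ops/iter = 6 operations

6


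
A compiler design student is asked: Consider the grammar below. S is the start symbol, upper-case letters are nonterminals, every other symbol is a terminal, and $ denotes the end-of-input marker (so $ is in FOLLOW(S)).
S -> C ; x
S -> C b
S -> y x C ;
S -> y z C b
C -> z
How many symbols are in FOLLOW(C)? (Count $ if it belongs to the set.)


S is the start symbol and does not occur in any rule body, so FOLLOW(S) = {$}.
Examining every occurrence of C in a rule body:
  S -> C ; x : C is followed by terminal ';' -> add ';'
  S -> C b : C is followed by terminal 'b' -> add 'b'
  S -> y x C ; : C is followed by terminal ';' -> add ';' (already in the set)
  S -> y z C b : C is followed by terminal 'b' -> add 'b' (already in the set)
  C -> z : C does not occur in the body -> contributes nothing
FOLLOW(C) = {;, b}
Count: 2

2


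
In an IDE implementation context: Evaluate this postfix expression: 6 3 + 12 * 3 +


Processing tokens left to right:
Push 6, Push 3
Pop 6 and 3, compute 6 + 3 = 9, push 9
Push 12
Pop 9 and 12, compute 9 * 12 = 108, push 108
Push 3
Pop 108 and 3, compute 108 + 3 = 111, push 111
Stack result: 111

111


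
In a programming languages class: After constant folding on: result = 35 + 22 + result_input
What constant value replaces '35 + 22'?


Identifying constant sub-expression:
  Original: result = 35 + 22 + result_input
  35 and 22 are both compile-time constants
  Evaluating: 35 + 22 = 57
  After folding: result = 57 + result_input

57


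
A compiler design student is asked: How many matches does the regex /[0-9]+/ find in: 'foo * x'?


Pattern: /[0-9]+/ (int literals)
Input: 'foo * x'
Scanning for matches:
Total matches: 0

0


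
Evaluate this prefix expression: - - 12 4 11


Parsing prefix expression: - - 12 4 11
Step 1: Innermost operation '- 12 4'
  12 - 4 = 8
Step 2: Outer operation '- [8] 11'
  8 - 11 = -3

-3


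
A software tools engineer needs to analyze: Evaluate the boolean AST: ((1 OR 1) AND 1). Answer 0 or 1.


Step 1: Evaluate inner node
  1 OR 1 = 1
Step 2: Evaluate root node
  1 AND 1 = 1

1


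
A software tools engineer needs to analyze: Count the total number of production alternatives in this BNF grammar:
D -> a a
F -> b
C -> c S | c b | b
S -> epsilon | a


Counting alternatives per rule:
  D: 1 alternative(s)
  F: 1 alternative(s)
  C: 3 alternative(s)
  S: 2 alternative(s)
Sum: 1 + 1 + 3 + 2 = 7

7


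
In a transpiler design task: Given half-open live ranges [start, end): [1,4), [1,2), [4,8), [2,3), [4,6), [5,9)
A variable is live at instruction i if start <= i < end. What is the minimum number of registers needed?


Live ranges:
  Var0: [1, 4)
  Var1: [1, 2)
  Var2: [4, 8)
  Var3: [2, 3)
  Var4: [4, 6)
  Var5: [5, 9)
Sweep-line events (position, delta, active):
  pos=1 start -> active=1
  pos=1 start -> active=2
  pos=2 end -> active=1
  pos=2 start -> active=2
  pos=3 end -> active=1
  pos=4 end -> active=0
  pos=4 start -> active=1
  pos=4 start -> active=2
  pos=5 start -> active=3
  pos=6 end -> active=2
  pos=8 end -> active=1
  pos=9 end -> active=0
Maximum simultaneous active: 3
Minimum registers needed: 3

3


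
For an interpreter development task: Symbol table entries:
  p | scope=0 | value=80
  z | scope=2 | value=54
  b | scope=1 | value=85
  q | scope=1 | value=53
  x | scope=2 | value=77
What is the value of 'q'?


Searching symbol table for 'q':
  p | scope=0 | value=80
  z | scope=2 | value=54
  b | scope=1 | value=85
  q | scope=1 | value=53 <- MATCH
  x | scope=2 | value=77
Found 'q' at scope 1 with value 53

53


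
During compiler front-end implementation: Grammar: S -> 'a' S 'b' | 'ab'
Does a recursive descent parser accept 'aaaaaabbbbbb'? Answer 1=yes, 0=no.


Grammar accepts strings of the form a^n b^n (n >= 1)
Word: 'aaaaaabbbbbb'
Counting: 6 a's and 6 b's
Check: 6 == 6? Yes
Derivation (S -> aSb applied 5 time(s), then S -> ab): S => aSb => aaSbb => aaaSbbb => aaaaSbbbb => aaaaaSbbbbb => aaaaaabbbbbb
Accepted

1


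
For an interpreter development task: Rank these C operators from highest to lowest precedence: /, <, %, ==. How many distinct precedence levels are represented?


Looking up precedence for each operator:
  / -> precedence 6
  < -> precedence 4
  % -> precedence 6
  == -> precedence 3
Sorted highest to lowest: /, %, <, ==
Distinct precedence values: [6, 4, 3]
Number of distinct levels: 3

3


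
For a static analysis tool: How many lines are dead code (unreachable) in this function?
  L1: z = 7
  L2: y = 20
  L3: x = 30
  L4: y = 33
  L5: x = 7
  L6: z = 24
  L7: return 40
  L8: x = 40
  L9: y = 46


Analyzing control flow:
  L1: reachable (before return)
  L2: reachable (before return)
  L3: reachable (before return)
  L4: reachable (before return)
  L5: reachable (before return)
  L6: reachable (before return)
  L7: reachable (return statement)
  L8: DEAD (after return at L7)
  L9: DEAD (after return at L7)
Return at L7, total lines = 9
Dead lines: L8 through L9
Count: 2

2


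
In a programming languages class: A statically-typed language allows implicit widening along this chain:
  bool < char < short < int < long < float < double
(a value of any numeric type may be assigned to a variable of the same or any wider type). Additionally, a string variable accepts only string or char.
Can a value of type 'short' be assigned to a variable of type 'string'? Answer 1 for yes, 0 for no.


Target variable type: string
Source value type: short
Rule: string accepts only {string, char}
  source 'short' in {string, char}? No
Result: 0

0


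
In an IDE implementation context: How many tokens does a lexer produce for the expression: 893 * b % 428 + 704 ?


Scanning '893 * b % 428 + 704'
Token 1: '893' -> integer_literal
Token 2: '*' -> operator
Token 3: 'b' -> identifier
Token 4: '%' -> operator
Token 5: '428' -> integer_literal
Token 6: '+' -> operator
Token 7: '704' -> integer_literal
Total tokens: 7

7


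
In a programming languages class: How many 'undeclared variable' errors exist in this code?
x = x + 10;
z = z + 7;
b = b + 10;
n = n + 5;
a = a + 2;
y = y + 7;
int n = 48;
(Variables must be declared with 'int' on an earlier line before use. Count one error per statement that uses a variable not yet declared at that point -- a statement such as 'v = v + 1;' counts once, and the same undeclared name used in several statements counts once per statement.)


Scanning code line by line:
  Line 1: use 'x' -> ERROR (undeclared)
  Line 2: use 'z' -> ERROR (undeclared)
  Line 3: use 'b' -> ERROR (undeclared)
  Line 4: use 'n' -> ERROR (undeclared)
  Line 5: use 'a' -> ERROR (undeclared)
  Line 6: use 'y' -> ERROR (undeclared)
  Line 7: declare 'n' -> declared = ['n']
Total undeclared variable errors: 6

6


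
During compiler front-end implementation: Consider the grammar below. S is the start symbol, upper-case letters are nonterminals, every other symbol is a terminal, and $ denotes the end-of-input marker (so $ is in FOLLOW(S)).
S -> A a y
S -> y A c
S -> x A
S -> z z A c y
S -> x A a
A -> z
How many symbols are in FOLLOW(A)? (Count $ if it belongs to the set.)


S is the start symbol and does not occur in any rule body, so FOLLOW(S) = {$}.
Examining every occurrence of A in a rule body:
  S -> A a y : A is followed by terminal 'a' -> add 'a'
  S -> y A c : A is followed by terminal 'c' -> add 'c'
  S -> x A : A is at the right end -> add FOLLOW(S) = {$}
  S -> z z A c y : A is followed by terminal 'c' -> add 'c' (already in the set)
  S -> x A a : A is followed by terminal 'a' -> add 'a' (already in the set)
  A -> z : A does not occur in the body -> contributes nothing
FOLLOW(A) = {a, c, $}
Count: 3

3


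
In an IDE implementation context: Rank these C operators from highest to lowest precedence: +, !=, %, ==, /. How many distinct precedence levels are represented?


Looking up precedence for each operator:
  + -> precedence 5
  != -> precedence 3
  % -> precedence 6
  == -> precedence 3
  / -> precedence 6
Sorted highest to lowest: %, /, +, !=, ==
Distinct precedence values: [6, 5, 3]
Number of distinct levels: 3

3


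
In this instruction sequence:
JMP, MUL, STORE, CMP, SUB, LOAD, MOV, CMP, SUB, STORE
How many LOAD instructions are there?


Scanning instruction sequence for LOAD:
  Position 1: JMP
  Position 2: MUL
  Position 3: STORE
  Position 4: CMP
  Position 5: SUB
  Position 6: LOAD <- MATCH
  Position 7: MOV
  Position 8: CMP
  Position 9: SUB
  Position 10: STORE
Matches at positions: [6]
Total LOAD count: 1

1


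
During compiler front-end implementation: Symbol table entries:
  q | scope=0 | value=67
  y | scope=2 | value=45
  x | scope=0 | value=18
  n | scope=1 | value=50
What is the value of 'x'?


Searching symbol table for 'x':
  q | scope=0 | value=67
  y | scope=2 | value=45
  x | scope=0 | value=18 <- MATCH
  n | scope=1 | value=50
Found 'x' at scope 0 with value 18

18


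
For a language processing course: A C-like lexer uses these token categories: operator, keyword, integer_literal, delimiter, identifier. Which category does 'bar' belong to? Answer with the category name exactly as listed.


Token: 'bar'
Checking categories:
  identifier: YES
  integer_literal: no
  operator: no
  keyword: no
  delimiter: no
Category: identifier

identifier


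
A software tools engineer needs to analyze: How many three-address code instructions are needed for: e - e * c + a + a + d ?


Expression: e - e * c + a + a + d
Generating three-address code (respecting * over +/- precedence):
  Instruction 1: t1 = e * c
  Instruction 2: t2 = e - t1
  Instruction 3: t3 = t2 + a
  Instruction 4: t4 = t3 + a
  Instruction 5: t5 = t4 + d
Total instructions: 5

5


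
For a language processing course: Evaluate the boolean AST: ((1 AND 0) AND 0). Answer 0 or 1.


Step 1: Evaluate inner node
  1 AND 0 = 0
Step 2: Evaluate root node
  0 AND 0 = 0

0


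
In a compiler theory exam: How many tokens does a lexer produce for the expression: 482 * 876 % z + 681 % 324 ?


Scanning '482 * 876 % z + 681 % 324'
Token 1: '482' -> integer_literal
Token 2: '*' -> operator
Token 3: '876' -> integer_literal
Token 4: '%' -> operator
Token 5: 'z' -> identifier
Token 6: '+' -> operator
Token 7: '681' -> integer_literal
Token 8: '%' -> operator
Token 9: '324' -> integer_literal
Total tokens: 9

9


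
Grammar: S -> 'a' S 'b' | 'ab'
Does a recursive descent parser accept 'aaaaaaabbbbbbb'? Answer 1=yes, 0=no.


Grammar accepts strings of the form a^n b^n (n >= 1)
Word: 'aaaaaaabbbbbbb'
Counting: 7 a's and 7 b's
Check: 7 == 7? Yes
Derivation (S -> aSb applied 6 time(s), then S -> ab): S => aSb => aaSbb => aaaSbbb => aaaaSbbbb => aaaaaSbbbbb => aaaaaaSbbbbbb => aaaaaaabbbbbbb
Accepted

1


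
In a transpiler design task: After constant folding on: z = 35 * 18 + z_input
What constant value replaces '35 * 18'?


Identifying constant sub-expression:
  Original: z = 35 * 18 + z_input
  35 and 18 are both compile-time constants
  Evaluating: 35 * 18 = 630
  After folding: z = 630 + z_input

630


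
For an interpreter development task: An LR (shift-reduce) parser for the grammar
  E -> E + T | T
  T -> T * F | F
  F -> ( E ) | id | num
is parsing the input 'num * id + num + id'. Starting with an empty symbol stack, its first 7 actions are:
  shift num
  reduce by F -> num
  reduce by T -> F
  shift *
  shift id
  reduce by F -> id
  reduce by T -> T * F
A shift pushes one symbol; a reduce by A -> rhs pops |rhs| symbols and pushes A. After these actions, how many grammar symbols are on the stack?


Tracking the symbol stack through each action:
  Action 1: shift 'num' : push -> stack = [num] (size 1)
  Action 2: reduce by F -> num : pop 1, push F -> stack = [F] (size 1)
  Action 3: reduce by T -> F : pop 1, push T -> stack = [T] (size 1)
  Action 4: shift '*' : push -> stack = [T, *] (size 2)
  Action 5: shift 'id' : push -> stack = [T, *, id] (size 3)
  Action 6: reduce by F -> id : pop 1, push F -> stack = [T, *, F] (size 3)
  Action 7: reduce by T -> T * F : pop 3, push T -> stack = [T] (size 1)
Final stack size: 1

1


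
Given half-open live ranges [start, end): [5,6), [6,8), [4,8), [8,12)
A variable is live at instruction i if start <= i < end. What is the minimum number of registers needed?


Live ranges:
  Var0: [5, 6)
  Var1: [6, 8)
  Var2: [4, 8)
  Var3: [8, 12)
Sweep-line events (position, delta, active):
  pos=4 start -> active=1
  pos=5 start -> active=2
  pos=6 end -> active=1
  pos=6 start -> active=2
  pos=8 end -> active=1
  pos=8 end -> active=0
  pos=8 start -> active=1
  pos=12 end -> active=0
Maximum simultaneous active: 2
Minimum registers needed: 2

2


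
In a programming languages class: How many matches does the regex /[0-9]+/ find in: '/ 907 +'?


Pattern: /[0-9]+/ (int literals)
Input: '/ 907 +'
Scanning for matches:
  Match 1: '907'
Total matches: 1

1


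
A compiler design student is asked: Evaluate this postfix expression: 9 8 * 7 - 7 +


Processing tokens left to right:
Push 9, Push 8
Pop 9 and 8, compute 9 * 8 = 72, push 72
Push 7
Pop 72 and 7, compute 72 - 7 = 65, push 65
Push 7
Pop 65 and 7, compute 65 + 7 = 72, push 72
Stack result: 72

72


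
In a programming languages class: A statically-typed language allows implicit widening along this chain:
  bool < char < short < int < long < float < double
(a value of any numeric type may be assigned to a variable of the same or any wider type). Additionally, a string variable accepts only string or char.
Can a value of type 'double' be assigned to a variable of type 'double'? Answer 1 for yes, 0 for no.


Target variable type: double
Source value type: double
Numeric ranks: double=6, double=6
Widening allowed iff rank(source) <= rank(target): 6 <= 6? Yes
Result: 1

1


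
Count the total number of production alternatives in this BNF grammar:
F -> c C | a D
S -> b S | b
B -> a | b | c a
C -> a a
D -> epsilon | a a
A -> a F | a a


Counting alternatives per rule:
  F: 2 alternative(s)
  S: 2 alternative(s)
  B: 3 alternative(s)
  C: 1 alternative(s)
  D: 2 alternative(s)
  A: 2 alternative(s)
Sum: 2 + 2 + 3 + 1 + 2 + 2 = 12

12


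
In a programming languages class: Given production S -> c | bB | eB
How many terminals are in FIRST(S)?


Production: S -> c | bB | eB
Examining each alternative for leading terminals:
  S -> c : first terminal = 'c'
  S -> bB : first terminal = 'b'
  S -> eB : first terminal = 'e'
FIRST(S) = {b, c, e}
Count: 3

3


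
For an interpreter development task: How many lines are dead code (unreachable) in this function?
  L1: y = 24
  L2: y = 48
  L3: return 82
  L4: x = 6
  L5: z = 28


Analyzing control flow:
  L1: reachable (before return)
  L2: reachable (before return)
  L3: reachable (return statement)
  L4: DEAD (after return at L3)
  L5: DEAD (after return at L3)
Return at L3, total lines = 5
Dead lines: L4 through L5
Count: 2

2


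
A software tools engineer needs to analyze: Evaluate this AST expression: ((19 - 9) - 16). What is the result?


Expression: ((19 - 9) - 16)
Evaluating step by step:
  19 - 9 = 10
  10 - 16 = -6
Result: -6

-6


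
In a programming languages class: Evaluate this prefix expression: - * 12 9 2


Parsing prefix expression: - * 12 9 2
Step 1: Innermost operation '* 12 9'
  12 * 9 = 108
Step 2: Outer operation '- [108] 2'
  108 - 2 = 106

106


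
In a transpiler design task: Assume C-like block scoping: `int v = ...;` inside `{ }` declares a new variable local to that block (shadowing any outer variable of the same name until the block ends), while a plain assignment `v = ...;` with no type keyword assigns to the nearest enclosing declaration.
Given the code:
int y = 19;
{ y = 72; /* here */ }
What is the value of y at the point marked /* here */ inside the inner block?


Analyzing scoping rules:
Outer scope: declares y = 19
Inner block: 'y = 72;' has no type keyword, so it is an assignment to the outer y (no shadowing)
Inside the block, after the assignment -> 72
Result: 72

72


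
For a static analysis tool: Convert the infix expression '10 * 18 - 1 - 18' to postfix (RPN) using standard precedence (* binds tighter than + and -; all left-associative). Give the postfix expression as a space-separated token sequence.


Applying the shunting-yard algorithm:
  Operand 10 -> output
  Push '*' onto operator stack -> op-stack: [*]
  Operand 18 -> output
  See '-' (prec 1); top '*' (prec 2) >= it -> pop '*' to output
  Push '-' onto operator stack -> op-stack: [-]
  Operand 1 -> output
  See '-' (prec 1); top '-' (prec 1) >= it -> pop '-' to output
  Push '-' onto operator stack -> op-stack: [-]
  Operand 18 -> output
  End of input: pop '-' to output
Postfix result: 10 18 * 1 - 18 -

10 18 * 1 - 18 -


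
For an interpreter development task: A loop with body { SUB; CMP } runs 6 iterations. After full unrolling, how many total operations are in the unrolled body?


Loop body operations: SUB, CMP (2 ops per iteration)
Unrolling 6 iterations:
  Iteration 1: SUB, CMP (2 ops)
  Iteration 2: SUB, CMP (2 ops)
  Iteration 3: SUB, CMP (2 ops)
  Iteration 4: SUB, CMP (2 ops)
  Iteration 5: SUB, CMP (2 ops)
  Iteration 6: SUB, CMP (2 ops)
Total: 6 iterations * 2 ops/iter = 12 operations

12


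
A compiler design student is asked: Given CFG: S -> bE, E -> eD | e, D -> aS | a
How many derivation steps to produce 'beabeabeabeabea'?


Grammar: S -> bE, E -> eD | e, D -> aS | a
Deriving 'beabeabeabeabea':
Step 1: S -> bE => bE
Step 2: E -> eD => beD
Step 3: D -> aS => beaS
Step 4: S -> bE => beabE
Step 5: E -> eD => beabeD
Step 6: D -> aS => beabeaS
Step 7: S -> bE => beabeabE
Step 8: E -> eD => beabeabeD
Step 9: D -> aS => beabeabeaS
Step 10: S -> bE => beabeabeabE
Step 11: E -> eD => beabeabeabeD
Step 12: D -> aS => beabeabeabeaS
Step 13: S -> bE => beabeabeabeabE
Step 14: E -> eD => beabeabeabeabeD
Step 15: D -> a => beabeabeabeabea
Total derivation steps: 15

15


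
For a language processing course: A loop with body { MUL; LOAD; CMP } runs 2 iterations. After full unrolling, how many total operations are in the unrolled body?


Loop body operations: MUL, LOAD, CMP (3 ops per iteration)
Unrolling 2 iterations:
  Iteration 1: MUL, LOAD, CMP (3 ops)
  Iteration 2: MUL, LOAD, CMP (3 ops)
Total: 2 iterations * 3 ops/iter = 6 operations

6


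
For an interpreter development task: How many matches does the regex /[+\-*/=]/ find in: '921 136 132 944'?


Pattern: /[+\-*/=]/ (operators)
Input: '921 136 132 944'
Scanning for matches:
Total matches: 0

0


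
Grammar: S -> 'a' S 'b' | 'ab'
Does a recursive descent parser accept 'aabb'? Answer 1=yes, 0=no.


Grammar accepts strings of the form a^n b^n (n >= 1)
Word: 'aabb'
Counting: 2 a's and 2 b's
Check: 2 == 2? Yes
Derivation (S -> aSb applied 1 time(s), then S -> ab): S => aSb => aabb
Accepted

1


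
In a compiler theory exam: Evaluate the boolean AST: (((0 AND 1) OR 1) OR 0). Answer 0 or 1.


Step 1: Evaluate inner node
  0 AND 1 = 0
Step 2: Evaluate next node
  0 OR 1 = 1
Step 3: Evaluate root node
  1 OR 0 = 1

1


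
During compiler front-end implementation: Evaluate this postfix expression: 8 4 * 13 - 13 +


Processing tokens left to right:
Push 8, Push 4
Pop 8 and 4, compute 8 * 4 = 32, push 32
Push 13
Pop 32 and 13, compute 32 - 13 = 19, push 19
Push 13
Pop 19 and 13, compute 19 + 13 = 32, push 32
Stack result: 32

32


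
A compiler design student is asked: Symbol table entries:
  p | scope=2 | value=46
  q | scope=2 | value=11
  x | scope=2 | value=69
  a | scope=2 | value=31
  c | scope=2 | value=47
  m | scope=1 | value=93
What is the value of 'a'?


Searching symbol table for 'a':
  p | scope=2 | value=46
  q | scope=2 | value=11
  x | scope=2 | value=69
  a | scope=2 | value=31 <- MATCH
  c | scope=2 | value=47
  m | scope=1 | value=93
Found 'a' at scope 2 with value 31

31


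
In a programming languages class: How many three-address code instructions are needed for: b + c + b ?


Expression: b + c + b
Generating three-address code (respecting * over +/- precedence):
  Instruction 1: t1 = b + c
  Instruction 2: t2 = t1 + b
Total instructions: 2

2


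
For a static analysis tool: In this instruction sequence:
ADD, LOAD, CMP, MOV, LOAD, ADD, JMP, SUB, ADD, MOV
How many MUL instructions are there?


Scanning instruction sequence for MUL:
  Position 1: ADD
  Position 2: LOAD
  Position 3: CMP
  Position 4: MOV
  Position 5: LOAD
  Position 6: ADD
  Position 7: JMP
  Position 8: SUB
  Position 9: ADD
  Position 10: MOV
Matches at positions: []
Total MUL count: 0

0


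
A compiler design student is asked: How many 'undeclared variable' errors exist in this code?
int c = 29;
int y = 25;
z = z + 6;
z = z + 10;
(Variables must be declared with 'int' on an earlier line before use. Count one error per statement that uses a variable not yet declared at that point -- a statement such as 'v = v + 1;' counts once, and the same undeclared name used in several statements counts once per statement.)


Scanning code line by line:
  Line 1: declare 'c' -> declared = ['c']
  Line 2: declare 'y' -> declared = ['c', 'y']
  Line 3: use 'z' -> ERROR (undeclared)
  Line 4: use 'z' -> ERROR (undeclared)
Total undeclared variable errors: 2

2


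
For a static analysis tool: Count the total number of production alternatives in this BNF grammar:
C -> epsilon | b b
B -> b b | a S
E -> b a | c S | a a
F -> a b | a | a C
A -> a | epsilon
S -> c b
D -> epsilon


Counting alternatives per rule:
  C: 2 alternative(s)
  B: 2 alternative(s)
  E: 3 alternative(s)
  F: 3 alternative(s)
  A: 2 alternative(s)
  S: 1 alternative(s)
  D: 1 alternative(s)
Sum: 2 + 2 + 3 + 3 + 2 + 1 + 1 = 14

14


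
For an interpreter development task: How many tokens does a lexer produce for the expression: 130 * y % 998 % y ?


Scanning '130 * y % 998 % y'
Token 1: '130' -> integer_literal
Token 2: '*' -> operator
Token 3: 'y' -> identifier
Token 4: '%' -> operator
Token 5: '998' -> integer_literal
Token 6: '%' -> operator
Token 7: 'y' -> identifier
Total tokens: 7

7


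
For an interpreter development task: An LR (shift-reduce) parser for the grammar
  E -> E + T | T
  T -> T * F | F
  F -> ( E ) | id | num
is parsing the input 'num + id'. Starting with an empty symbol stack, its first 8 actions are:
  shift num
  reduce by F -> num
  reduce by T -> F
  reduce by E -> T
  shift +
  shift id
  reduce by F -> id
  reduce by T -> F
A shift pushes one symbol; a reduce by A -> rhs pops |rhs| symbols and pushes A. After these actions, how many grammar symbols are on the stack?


Tracking the symbol stack through each action:
  Action 1: shift 'num' : push -> stack = [num] (size 1)
  Action 2: reduce by F -> num : pop 1, push F -> stack = [F] (size 1)
  Action 3: reduce by T -> F : pop 1, push T -> stack = [T] (size 1)
  Action 4: reduce by E -> T : pop 1, push E -> stack = [E] (size 1)
  Action 5: shift '+' : push -> stack = [E, +] (size 2)
  Action 6: shift 'id' : push -> stack = [E, +, id] (size 3)
  Action 7: reduce by F -> id : pop 1, push F -> stack = [E, +, F] (size 3)
  Action 8: reduce by T -> F : pop 1, push T -> stack = [E, +, T] (size 3)
Final stack size: 3

3


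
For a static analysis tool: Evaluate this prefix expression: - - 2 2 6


Parsing prefix expression: - - 2 2 6
Step 1: Innermost operation '- 2 2'
  2 - 2 = 0
Step 2: Outer operation '- [0] 6'
  0 - 6 = -6

-6


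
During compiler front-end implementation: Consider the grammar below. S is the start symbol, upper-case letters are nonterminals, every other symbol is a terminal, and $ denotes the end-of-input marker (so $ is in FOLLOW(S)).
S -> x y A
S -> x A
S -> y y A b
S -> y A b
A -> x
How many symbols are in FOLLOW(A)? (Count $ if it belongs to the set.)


S is the start symbol and does not occur in any rule body, so FOLLOW(S) = {$}.
Examining every occurrence of A in a rule body:
  S -> x y A : A is at the right end -> add FOLLOW(S) = {$}
  S -> x A : A is at the right end -> add FOLLOW(S) = {$} (already in the set)
  S -> y y A b : A is followed by terminal 'b' -> add 'b'
  S -> y A b : A is followed by terminal 'b' -> add 'b' (already in the set)
  A -> x : A does not occur in the body -> contributes nothing
FOLLOW(A) = {b, $}
Count: 2

2
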